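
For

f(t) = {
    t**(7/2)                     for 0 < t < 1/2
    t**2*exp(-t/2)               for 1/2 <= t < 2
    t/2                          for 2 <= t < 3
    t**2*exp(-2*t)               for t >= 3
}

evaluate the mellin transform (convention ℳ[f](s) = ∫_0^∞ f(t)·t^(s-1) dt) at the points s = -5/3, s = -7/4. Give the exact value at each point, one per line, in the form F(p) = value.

F(-5/3) = -3**(1/3)/4 - 2**(1/3)*uppergamma(1/3, 1) + 2**(2/3)*uppergamma(1/3, 6)/2 + 3*2**(1/6)/22 + 3*2**(1/3)/8 + 2**(1/3)*uppergamma(1/3, 1/4)
F(-7/4) = -2**(1/4)*uppergamma(1/4, 1) - 2*3**(1/4)/9 + 2**(3/4)*uppergamma(1/4, 6)/2 + 10*2**(1/4)/21 + 2**(1/4)*uppergamma(1/4, 1/4)

remove the shared t-power first: t**(3/2) on [0, 1/2); exp(-t/2) on [1/2, 2); 1/(2*t) on [2, 3); …
summing 4 kernel integrals split by 1/2, 2, 3 yields ℳ[f](s)
for t in [0, 1/2): the term is ∫ t**(7/2)·t^(s-1)
on [1/2, 2) integrate f = t**2*exp(-t/2) against the kernel
∫ over [2, 3) of t/2·t^(s-1) joins the sum
[3, ∞) adds the kernel integral of t**2*exp(-2*t)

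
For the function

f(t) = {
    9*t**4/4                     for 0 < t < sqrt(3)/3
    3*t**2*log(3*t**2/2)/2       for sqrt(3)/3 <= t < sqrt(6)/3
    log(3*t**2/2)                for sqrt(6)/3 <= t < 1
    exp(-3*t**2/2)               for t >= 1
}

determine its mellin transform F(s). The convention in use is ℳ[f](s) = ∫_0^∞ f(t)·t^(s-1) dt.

peel off the power substitution: 9*t**2/4 on [0, 1/3); 3*t*log(3*t/2)/2 on [1/3, 2/3); log(3*t/2) on [2/3, 1); …
invert the common scale on t to get t**2 on [0, 1/2); t*log(t) on [1/2, 1); log(t) on [1, 3/2); …
decompose at sqrt(3)/3, sqrt(6)/3, 1; ℳ[f](s) sums the 4 pieces' integrals
on [0, sqrt(3)/3): add ∫ 9*t**4/4·t^(s-1) dt
on [sqrt(3)/3, sqrt(6)/3): add ∫ 3*t**2*log(3*t**2/2)/2·t^(s-1) dt
on [sqrt(6)/3, 1): add ∫ log(3*t**2/2)·t^(s-1) dt
on [1, ∞): add ∫ exp(-3*t**2/2)·t^(s-1) dt

(sqrt(3)/3)**s*(2*2**(s/2)*s**2*(s + 4)*(s**2 + 4*s + 4)*uppergamma(s/2, 3/2) - 8*2**(s/2)*s**2*(s + 4) + 8*2**(s/2)*(s + 4)*(s**2 + 4*s + 4) + 3**(s/2)*s*(s + 4)*(-4*log(2) + 4*log(3))*(s**2 + 4*s + 4) - 8*3**(s/2)*(s + 4)*(s**2 + 4*s + 4) + s**3*(s + 4)*log(4) + 4*s**2*(s + 4)*log(2) + 4*s**2*(s + 4) + s**2*(s**2 + 4*s + 4))/(4*s**2*(s + 4)*(s**2 + 4*s + 4))
  Re(s) > -4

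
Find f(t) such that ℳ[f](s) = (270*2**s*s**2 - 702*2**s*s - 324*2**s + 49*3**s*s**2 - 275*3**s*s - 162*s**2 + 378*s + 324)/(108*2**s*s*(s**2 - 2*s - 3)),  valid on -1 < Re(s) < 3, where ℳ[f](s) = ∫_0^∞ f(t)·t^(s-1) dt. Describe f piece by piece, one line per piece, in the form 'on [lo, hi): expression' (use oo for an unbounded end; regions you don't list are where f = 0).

on [0, 1/2): t
on [1/2, 1): 2*t + 1
on [1, 3/2): t/2
on [3/2, oo): t**(-3)

along the cuts 1/2, 1, 3/2, ℳ[f](s) splits into 4 integrals
between 0 and 1/2 the integrand is t·t^(s-1)
∫ (2*t + 1)·t^(s-1) over [1/2, 1)
piece [1, 3/2): integrate t/2 against the kernel
segment [3/2, ∞) carries t**(-3); integrate it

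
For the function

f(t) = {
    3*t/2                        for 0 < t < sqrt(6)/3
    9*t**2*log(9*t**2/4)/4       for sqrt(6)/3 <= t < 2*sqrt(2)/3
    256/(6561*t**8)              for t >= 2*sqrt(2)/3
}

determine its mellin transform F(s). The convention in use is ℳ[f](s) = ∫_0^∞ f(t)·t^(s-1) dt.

strip the common scale on t: t on [0, sqrt(6)/2); t**2*log(t**2) on [sqrt(6)/2, sqrt(2)); t**(-8) on [sqrt(2), ∞)
strip the power substitution: sqrt(t) on [0, 3/2); t*log(t) on [3/2, 2); t**(-4) on [2, ∞)
along the cuts sqrt(6)/3, 2*sqrt(2)/3, ℳ[f](s) splits into 3 integrals
on [0, sqrt(6)/3) integrate f = 3*t/2 against the kernel
on [sqrt(6)/3, 2*sqrt(2)/3) integrate f = 9*t**2*log(9*t**2/4)/4 against the kernel
segment [2*sqrt(2)/3, ∞) carries 256/(6561*t**8); integrate it

2**(s/2)*(32*2**s*s*(s - 8)*(s + 1)*log(2) - 64*2**s*(s - 8)*(s + 1) + 64*2**s*(s - 8)*(s + 1)*log(2) - 2**s*(s + 1)*(s**2 + 4*s + 4) + 3**(s/2)*s*(s - 8)*(s + 1)*(-24*log(3) + 24*log(2)) + 3**(s/2)*(s - 8)*(s + 1)*(-48*log(3) + 48*log(2)) + 48*3**(s/2)*(s - 8)*(s + 1) + 8*3**(s/2)*sqrt(6)*(s - 8)*(s**2 + 4*s + 4))/(16*3**s*(s - 8)*(s + 1)*(s**2 + 4*s + 4))
  -1 < Re(s) < 8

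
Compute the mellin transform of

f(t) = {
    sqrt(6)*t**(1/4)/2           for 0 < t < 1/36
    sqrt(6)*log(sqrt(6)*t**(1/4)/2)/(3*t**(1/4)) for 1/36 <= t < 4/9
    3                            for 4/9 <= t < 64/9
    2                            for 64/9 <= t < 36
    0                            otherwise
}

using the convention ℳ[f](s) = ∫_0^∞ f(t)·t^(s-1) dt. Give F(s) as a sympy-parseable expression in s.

(2*1296**s*(4*s + 1)*(16*s**2 - 8*s + 1) - 3*16**s*(4*s + 1)*(16*s**2 - 8*s + 1) - 2**(4*s + 2)*s*(4*s + 1) + 256**s*(4*s + 1)*(16*s**2 - 8*s + 1) + 32*s**2*(4*s + 1)*log(2) - 8*s*(4*s + 1)*log(2) + 8*s*(4*s + 1) + 2*s*(16*s**2 - 8*s + 1))/(36**s*s*(4*s + 1)*(16*s**2 - 8*s + 1))
  Re(s) > -1/4

undo the power substitution: sqrt(6)*sqrt(t)/2 on [0, 1/6); sqrt(6)*log(sqrt(6)*sqrt(t)/2)/(3*sqrt(t)) on [1/6, 2/3); 3 on [2/3, 8/3); …
undo the common scale on t: sqrt(t) on [0, 1/4); log(sqrt(t))/sqrt(t) on [1/4, 1); 3 on [1, 4); …
peel off the power substitution: t on [0, 1/2); log(t)/t on [1/2, 1); 3 on [1, 2); …
split f at 1/36, 4/9, 64/9: ℳ[f](s) collects 4 kernel integrals
for t in [0, 1/36): the term is ∫ sqrt(6)*t**(1/4)/2·t^(s-1)
between 1/36 and 4/9 the integrand is sqrt(6)*log(sqrt(6)*t**(1/4)/2)/(3*t**(1/4))·t^(s-1)
for t in [4/9, 64/9): the term is ∫ 3·t^(s-1)
piece [64/9, 36): integrate 2 against the kernel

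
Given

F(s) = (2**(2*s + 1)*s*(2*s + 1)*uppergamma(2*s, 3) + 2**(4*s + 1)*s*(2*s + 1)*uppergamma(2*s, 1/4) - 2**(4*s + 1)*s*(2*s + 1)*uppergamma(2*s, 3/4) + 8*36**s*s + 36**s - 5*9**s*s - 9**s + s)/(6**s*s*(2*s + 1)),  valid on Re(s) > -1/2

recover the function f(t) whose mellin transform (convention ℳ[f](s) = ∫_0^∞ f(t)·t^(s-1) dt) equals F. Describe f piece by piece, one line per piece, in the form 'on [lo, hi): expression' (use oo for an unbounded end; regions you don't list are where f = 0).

on [0, 1/6): sqrt(6)*sqrt(t)/2
on [1/6, 3/2): exp(-sqrt(6)*sqrt(t)/4)
on [3/2, 6): sqrt(6)*sqrt(t)/2 + 1
on [6, oo): exp(-sqrt(6)*sqrt(t)/2)

peel off the common scale on t: sqrt(t) on [0, 1/4); exp(-sqrt(t)/2) on [1/4, 9/4); sqrt(t) + 1 on [9/4, 9); …
remove the power substitution first: t on [0, 1/2); exp(-t/2) on [1/2, 3/2); t + 1 on [3/2, 3); …
linearity at 1/6, 3/2, 6 turns ℳ[f](s) into 4 summed integrals
segment 0 to 1/6 holds sqrt(6)*sqrt(t)/2; add its integral
the [1/6, 3/2) slice contributes ∫ exp(-sqrt(6)*sqrt(t)/4)·t^(s-1) dt
on [3/2, 6) integrate f = (sqrt(6)*sqrt(t)/2 + 1) against the kernel
for t in [6, ∞): the term is ∫ exp(-sqrt(6)*sqrt(t)/2)·t^(s-1)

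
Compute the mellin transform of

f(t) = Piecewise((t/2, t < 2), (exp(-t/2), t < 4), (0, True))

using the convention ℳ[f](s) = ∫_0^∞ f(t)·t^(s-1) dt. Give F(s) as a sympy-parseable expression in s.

2**s*((s + 1)*uppergamma(s, 1) - (s + 1)*uppergamma(s, 2) + 1)/(s + 1)
  Re(s) > -1

back out the common scale on t: t on [0, 1); exp(-t) on [1, 2)
the 2 pieces separated at 2 each add one integral
piece [0, 2): integrate t/2 against the kernel
segment 2 to 4 holds exp(-t/2); add its integral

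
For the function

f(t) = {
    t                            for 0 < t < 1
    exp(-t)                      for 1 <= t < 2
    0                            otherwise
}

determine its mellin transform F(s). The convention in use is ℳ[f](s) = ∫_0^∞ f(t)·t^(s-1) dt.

split f at 1: ℳ[f](s) collects 2 kernel integrals
over [0, 1), the kernel integral of t enters the sum
over [1, 2), the kernel integral of exp(-t) enters the sum

((s + 1)*uppergamma(s, 1) - (s + 1)*uppergamma(s, 2) + 1)/(s + 1)
  Re(s) > -1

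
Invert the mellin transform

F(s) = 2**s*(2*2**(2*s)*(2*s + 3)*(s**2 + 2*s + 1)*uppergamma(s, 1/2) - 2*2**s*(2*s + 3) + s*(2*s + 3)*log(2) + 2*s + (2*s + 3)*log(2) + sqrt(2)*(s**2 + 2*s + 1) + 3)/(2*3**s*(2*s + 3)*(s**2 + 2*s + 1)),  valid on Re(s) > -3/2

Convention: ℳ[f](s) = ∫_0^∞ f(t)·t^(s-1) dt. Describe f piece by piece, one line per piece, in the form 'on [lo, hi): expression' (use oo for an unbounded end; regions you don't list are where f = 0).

on [0, 2/3): 3*sqrt(3)*t**(3/2)/8
on [2/3, 4/3): 3*t*log(3*t/4)/4
on [4/3, oo): exp(-3*t/8)

the common scale on t comes off first: 3*sqrt(6)*t**(3/2)/4 on [0, 1/3); 3*t*log(3*t/2)/2 on [1/3, 2/3); exp(-3*t/4) on [2/3, ∞)
back out the common scale on t: t**(3/2) on [0, 1/2); t*log(t) on [1/2, 1); exp(-t/2) on [1, ∞)
along the cuts 2/3, 4/3, ℳ[f](s) splits into 3 integrals
over [0, 2/3), the kernel integral of 3*sqrt(3)*t**(3/2)/8 enters the sum
for t in [2/3, 4/3): the term is ∫ 3*t*log(3*t/4)/4·t^(s-1)
on [4/3, ∞): add ∫ exp(-3*t/8)·t^(s-1) dt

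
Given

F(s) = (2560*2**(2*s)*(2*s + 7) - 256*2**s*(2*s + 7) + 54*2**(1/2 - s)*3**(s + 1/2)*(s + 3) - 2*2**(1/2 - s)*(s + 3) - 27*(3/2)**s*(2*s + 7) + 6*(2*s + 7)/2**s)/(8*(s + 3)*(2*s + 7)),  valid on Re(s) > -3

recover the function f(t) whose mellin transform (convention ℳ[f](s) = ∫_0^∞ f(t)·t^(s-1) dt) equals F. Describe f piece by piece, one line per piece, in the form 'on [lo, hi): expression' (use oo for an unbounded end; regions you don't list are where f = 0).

the 4 pieces separated at 1/2, 3/2, 2 each add one integral
over [0, 1/2), the kernel integral of 6*t**3 enters the sum
[1/2, 3/2) adds the kernel integral of 2*t**(7/2)
over [3/2, 2), the kernel integral of t**3 enters the sum
for t in [2, 4): the term is ∫ 5*t**3·t^(s-1)

on [0, 1/2): 6*t**3
on [1/2, 3/2): 2*t**(7/2)
on [3/2, 2): t**3
on [2, 4): 5*t**3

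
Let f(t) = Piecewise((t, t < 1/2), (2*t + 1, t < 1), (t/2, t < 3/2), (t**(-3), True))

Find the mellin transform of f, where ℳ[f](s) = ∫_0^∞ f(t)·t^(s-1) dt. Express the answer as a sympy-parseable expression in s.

integrate the 4 segments split at 1/2, 1, 3/2, then add the results
on [0, 1/2): add ∫ t·t^(s-1) dt
over [1/2, 1), the kernel integral of (2*t + 1) enters the sum
∫ over [1, 3/2) of t/2·t^(s-1) joins the sum
over [3/2, ∞), the kernel integral of t**(-3) enters the sum

(270*2**s*s**2 - 702*2**s*s - 324*2**s + 49*3**s*s**2 - 275*3**s*s - 162*s**2 + 378*s + 324)/(108*2**s*s*(s**2 - 2*s - 3))
  -1 < Re(s) < 3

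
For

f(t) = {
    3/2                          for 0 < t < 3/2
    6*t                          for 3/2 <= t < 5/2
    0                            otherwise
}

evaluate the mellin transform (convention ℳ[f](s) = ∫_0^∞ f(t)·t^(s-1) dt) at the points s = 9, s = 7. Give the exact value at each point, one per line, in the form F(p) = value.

along the cuts 3/2, ℳ[f](s) splits into 2 integrals
between 0 and 3/2 the integrand is 3/2·t^(s-1)
on [3/2, 5/2) integrate f = 6*t against the kernel

F(9) = 29152533/5120
F(7) = 2022897/1792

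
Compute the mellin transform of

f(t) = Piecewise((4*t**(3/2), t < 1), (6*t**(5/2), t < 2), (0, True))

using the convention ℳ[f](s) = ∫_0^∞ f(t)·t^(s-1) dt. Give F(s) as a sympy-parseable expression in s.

split f at 1: ℳ[f](s) collects 2 kernel integrals
over [0, 1), the kernel integral of 4*t**(3/2) enters the sum
segment [1, 2) carries 6*t**(5/2); integrate it

4*(3*2**(s + 5/2)*(2*s + 3) - 2*s + 1)/((2*s + 3)*(2*s + 5))
  Re(s) > -3/2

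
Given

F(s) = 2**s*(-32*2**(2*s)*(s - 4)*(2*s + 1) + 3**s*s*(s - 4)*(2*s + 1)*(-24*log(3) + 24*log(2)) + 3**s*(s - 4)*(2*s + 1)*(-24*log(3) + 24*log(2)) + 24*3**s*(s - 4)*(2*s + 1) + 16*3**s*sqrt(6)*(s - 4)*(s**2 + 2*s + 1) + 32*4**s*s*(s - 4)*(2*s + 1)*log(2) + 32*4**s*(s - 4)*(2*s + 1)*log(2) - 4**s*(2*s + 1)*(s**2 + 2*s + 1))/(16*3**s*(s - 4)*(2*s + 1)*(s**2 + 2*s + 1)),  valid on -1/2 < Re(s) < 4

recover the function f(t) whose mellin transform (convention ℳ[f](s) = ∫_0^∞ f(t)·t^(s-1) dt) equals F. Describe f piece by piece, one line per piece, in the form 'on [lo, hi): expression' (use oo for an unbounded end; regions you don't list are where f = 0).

on [0, 2): sqrt(3)*sqrt(t)/2
on [2, 8/3): 3*t*log(3*t/4)/4
on [8/3, oo): 256/(81*t**4)

invert the common scale on t to get sqrt(6)*sqrt(t)/2 on [0, 1); 3*t*log(3*t/2)/2 on [1, 4/3); 16/(81*t**4) on [4/3, ∞)
peel off the common scale on t: sqrt(2)*sqrt(t)/2 on [0, 3); t*log(t/2)/2 on [3, 4); 16/t**4 on [4, ∞)
the common scale on t comes off first: sqrt(t) on [0, 3/2); t*log(t) on [3/2, 2); t**(-4) on [2, ∞)
decompose at 2, 8/3; ℳ[f](s) sums the 3 pieces' integrals
for t in [0, 2): the term is ∫ sqrt(3)*sqrt(t)/2·t^(s-1)
piece [2, 8/3): integrate 3*t*log(3*t/4)/4 against the kernel
over [8/3, ∞), the kernel integral of 256/(81*t**4) enters the sum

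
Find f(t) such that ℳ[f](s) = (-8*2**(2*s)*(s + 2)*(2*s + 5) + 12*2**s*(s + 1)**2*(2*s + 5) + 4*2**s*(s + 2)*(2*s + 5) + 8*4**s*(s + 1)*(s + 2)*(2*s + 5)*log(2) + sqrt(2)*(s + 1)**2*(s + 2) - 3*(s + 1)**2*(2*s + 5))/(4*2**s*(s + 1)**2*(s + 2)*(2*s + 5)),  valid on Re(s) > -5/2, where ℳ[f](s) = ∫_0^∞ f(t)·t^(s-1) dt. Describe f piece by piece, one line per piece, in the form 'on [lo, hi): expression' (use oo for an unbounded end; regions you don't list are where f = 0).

undo the power substitution: t**(5/4) on [0, 1/4); 3*t on [1/4, 1); sqrt(t)*log(sqrt(t)) on [1, 4)
invert the shared t-power to get t**(3/4) on [0, 1/4); 3*sqrt(t) on [1/4, 1); log(sqrt(t)) on [1, 4)
peel off the power substitution: t**(3/2) on [0, 1/2); 3*t on [1/2, 1); log(t) on [1, 2)
f breaks at 1/2, 1 into 3 integrals to sum
between 0 and 1/2 the integrand is t**(5/2)·t^(s-1)
piece [1/2, 1): integrate 3*t**2 against the kernel
segment [1, 2) carries t*log(t); integrate it

on [0, 1/2): t**(5/2)
on [1/2, 1): 3*t**2
on [1, 2): t*log(t)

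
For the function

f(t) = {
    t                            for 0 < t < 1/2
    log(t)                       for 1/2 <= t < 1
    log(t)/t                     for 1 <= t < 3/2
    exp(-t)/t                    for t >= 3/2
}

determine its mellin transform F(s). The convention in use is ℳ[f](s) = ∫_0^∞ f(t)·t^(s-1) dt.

invert the shared t-power to get t**2 on [0, 1/2); t*log(t) on [1/2, 1); log(t) on [1, 3/2); …
breakpoints 1/2, 1, 3/2: one integral from each of the 4 segments
on [0, 1/2): add ∫ t·t^(s-1) dt
piece [1/2, 1): integrate log(t) against the kernel
over [1, 3/2), the kernel integral of log(t)/t enters the sum
on [3/2, ∞): add ∫ exp(-t)/t·t^(s-1) dt

(6*2**s*(s - 1)**2*(s + 1)*(2*s + (s - 1)**2 - 1)*uppergamma(s - 1, 3/2) - 6*2**s*(s - 1)**2*(s + 1) + 6*2**s*(s + 1)*(2*s + (s - 1)**2 - 1) + 3**s*(s - 1)*(s + 1)*(-4*log(2) + 4*log(3))*(2*s + (s - 1)**2 - 1) - 4*3**s*(s + 1)*(2*s + (s - 1)**2 - 1) + 6*(s - 1)**3*(s + 1)*log(2) + 6*(s - 1)**2*(s + 1)*log(2) + 6*(s - 1)**2*(s + 1) + 3*(s - 1)**2*(2*s + (s - 1)**2 - 1))/(6*2**s*(s - 1)**2*(s + 1)*(2*s + (s - 1)**2 - 1))
  Re(s) > -1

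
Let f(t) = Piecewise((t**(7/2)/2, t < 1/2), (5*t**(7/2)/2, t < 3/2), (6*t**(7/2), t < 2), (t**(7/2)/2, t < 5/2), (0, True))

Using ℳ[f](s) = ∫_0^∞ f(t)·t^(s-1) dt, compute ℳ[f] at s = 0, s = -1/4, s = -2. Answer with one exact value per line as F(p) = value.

F(0) = -27*sqrt(6)/16 + 125*sqrt(10)/112 + 351*sqrt(2)/28
F(-1/4) = 2**(1/4)*(-189*sqrt(2)*3**(1/4) - 4*sqrt(2) + 125*sqrt(2)*5**(1/4) + 1408)/104
F(-2) = -7*sqrt(6)/4 + 5*sqrt(10)/12 + 7*sqrt(2)

f breaks at 1/2, 3/2, 2 into 4 integrals to sum
on [0, 1/2): add ∫ t**(7/2)/2·t^(s-1) dt
on [1/2, 3/2) integrate f = 5*t**(7/2)/2 against the kernel
segment [3/2, 2) carries 6*t**(7/2); integrate it
∫ t**(7/2)/2·t^(s-1) over [2, 5/2)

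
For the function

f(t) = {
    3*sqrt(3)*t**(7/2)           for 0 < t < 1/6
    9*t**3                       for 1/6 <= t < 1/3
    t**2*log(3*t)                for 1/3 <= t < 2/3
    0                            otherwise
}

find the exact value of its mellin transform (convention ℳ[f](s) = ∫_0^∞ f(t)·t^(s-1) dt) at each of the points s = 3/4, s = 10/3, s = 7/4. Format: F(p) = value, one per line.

peel off the shared t-power: 3*sqrt(3)*t**(3/2) on [0, 1/6); 9*t on [1/6, 1/3); log(3*t) on [1/3, 2/3)
back out the common scale on t: t**(3/2) on [0, 1/2); 3*t on [1/2, 1); log(t) on [1, 2)
decompose at 1/6, 1/3; ℳ[f](s) sums the 3 pieces' integrals
∫ 3*sqrt(3)*t**(7/2)·t^(s-1) over [0, 1/6)
segment 1/6 to 1/3 holds 9*t**3; add its integral
over [1/3, 2/3), the kernel integral of t**2*log(3*t) enters the sum

F(3/4) = 6**(1/4)*(-42915*sqrt(2) - 4114 + 38352*2**(3/4) + 119680*sqrt(2)*log(2))/2221560
F(10/3) = 6**(2/3)*(-74784*2**(2/3) - 492 + 76*sqrt(2) + 33825*2**(1/3) + 398848*2**(2/3)*log(2))/96920064
F(7/4) = 6**(1/4)*(-270959*sqrt(2) - 9450 + 168224*2**(3/4) + 1021440*sqrt(2)*log(2))/38782800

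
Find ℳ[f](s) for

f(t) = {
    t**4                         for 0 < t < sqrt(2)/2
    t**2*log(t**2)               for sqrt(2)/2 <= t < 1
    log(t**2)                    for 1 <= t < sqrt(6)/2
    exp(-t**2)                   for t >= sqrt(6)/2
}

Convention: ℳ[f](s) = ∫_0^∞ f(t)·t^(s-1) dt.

(sqrt(2)/2)**s*(2*2**(s/2)*s**2*(s + 4)*(s**2 + 4*s + 4)*uppergamma(s/2, 3/2) - 8*2**(s/2)*s**2*(s + 4) + 8*2**(s/2)*(s + 4)*(s**2 + 4*s + 4) + 3**(s/2)*s*(s + 4)*(-4*log(2) + 4*log(3))*(s**2 + 4*s + 4) - 8*3**(s/2)*(s + 4)*(s**2 + 4*s + 4) + s**3*(s + 4)*log(4) + 4*s**2*(s + 4)*log(2) + 4*s**2*(s + 4) + s**2*(s**2 + 4*s + 4))/(4*s**2*(s + 4)*(s**2 + 4*s + 4))
  Re(s) > -4

undo the power substitution: t**2 on [0, 1/2); t*log(t) on [1/2, 1); log(t) on [1, 3/2); …
breakpoints sqrt(2)/2, 1, sqrt(6)/2: one integral from each of the 4 segments
over [0, sqrt(2)/2), the kernel integral of t**4 enters the sum
over [sqrt(2)/2, 1), the kernel integral of t**2*log(t**2) enters the sum
piece [1, sqrt(6)/2): integrate log(t**2) against the kernel
piece [sqrt(6)/2, ∞): integrate exp(-t**2) against the kernel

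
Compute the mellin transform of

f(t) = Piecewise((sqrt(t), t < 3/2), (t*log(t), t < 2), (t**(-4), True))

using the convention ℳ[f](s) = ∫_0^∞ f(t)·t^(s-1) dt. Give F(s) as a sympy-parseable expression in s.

(-32*2**(2*s)*(s - 4)*(2*s + 1) + 3**s*s*(s - 4)*(2*s + 1)*(-24*log(3) + 24*log(2)) + 3**s*(s - 4)*(2*s + 1)*(-24*log(3) + 24*log(2)) + 24*3**s*(s - 4)*(2*s + 1) + 16*3**s*sqrt(6)*(s - 4)*(s**2 + 2*s + 1) + 32*4**s*s*(s - 4)*(2*s + 1)*log(2) + 32*4**s*(s - 4)*(2*s + 1)*log(2) - 4**s*(2*s + 1)*(s**2 + 2*s + 1))/(16*2**s*(s - 4)*(2*s + 1)*(s**2 + 2*s + 1))
  -1/2 < Re(s) < 4

split f at 3/2, 2: ℳ[f](s) collects 3 kernel integrals
∫ sqrt(t)·t^(s-1) over [0, 3/2)
the [3/2, 2) slice contributes ∫ t*log(t)·t^(s-1) dt
for t in [2, ∞): the term is ∫ t**(-4)·t^(s-1)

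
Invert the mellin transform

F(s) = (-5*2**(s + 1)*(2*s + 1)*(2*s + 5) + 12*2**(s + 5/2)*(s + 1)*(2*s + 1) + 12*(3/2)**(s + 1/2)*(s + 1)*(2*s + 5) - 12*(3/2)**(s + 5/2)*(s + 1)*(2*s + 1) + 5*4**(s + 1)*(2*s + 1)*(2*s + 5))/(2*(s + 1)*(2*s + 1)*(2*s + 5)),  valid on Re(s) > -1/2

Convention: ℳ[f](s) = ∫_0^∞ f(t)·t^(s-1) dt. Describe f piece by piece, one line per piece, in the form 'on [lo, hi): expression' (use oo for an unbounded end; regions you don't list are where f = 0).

along the cuts 3/2, 2, ℳ[f](s) splits into 3 integrals
on [0, 3/2): add ∫ 3*sqrt(t)·t^(s-1) dt
segment [3/2, 2) carries 3*t**(5/2); integrate it
on [2, 4): add ∫ 5*t/2·t^(s-1) dt

on [0, 3/2): 3*sqrt(t)
on [3/2, 2): 3*t**(5/2)
on [2, 4): 5*t/2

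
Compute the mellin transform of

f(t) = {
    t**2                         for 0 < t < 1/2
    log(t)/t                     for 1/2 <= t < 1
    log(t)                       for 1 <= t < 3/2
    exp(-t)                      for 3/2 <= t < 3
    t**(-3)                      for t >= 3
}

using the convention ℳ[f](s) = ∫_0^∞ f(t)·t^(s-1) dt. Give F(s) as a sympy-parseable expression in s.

f breaks at 1/2, 1, 3/2, 3 into 5 integrals to sum
segment 0 to 1/2 holds t**2; add its integral
on [1/2, 1): add ∫ log(t)/t·t^(s-1) dt
segment [1, 3/2) carries log(t); integrate it
[3/2, 3) adds the kernel integral of exp(-t)
the [3, ∞) slice contributes ∫ t**(-3)·t^(s-1) dt

(108*2**s*s**2*(s - 3)*(s + 2)*(s**2 - 2*s + 1)*uppergamma(s, 3/2) - 108*2**s*s**2*(s - 3)*(s + 2)*(s**2 - 2*s + 1)*uppergamma(s, 3) - 108*2**s*s**2*(s - 3)*(s + 2) + 108*2**s*(s - 3)*(s + 2)*(s**2 - 2*s + 1) - 108*3**s*s*(s - 3)*(s + 2)*(s**2 - 2*s + 1)*log(2) + 108*3**s*s*(s - 3)*(s + 2)*(s**2 - 2*s + 1)*log(3) - 108*3**s*(s - 3)*(s + 2)*(s**2 - 2*s + 1) - 4*6**s*s**2*(s + 2)*(s**2 - 2*s + 1) + 216*s**3*(s - 3)*(s + 2)*log(2) - 216*s**2*(s - 3)*(s + 2)*log(2) + 216*s**2*(s - 3)*(s + 2) + 27*s**2*(s - 3)*(s**2 - 2*s + 1))/(108*2**s*s**2*(s - 3)*(s + 2)*(s**2 - 2*s + 1))
  -2 < Re(s) < 3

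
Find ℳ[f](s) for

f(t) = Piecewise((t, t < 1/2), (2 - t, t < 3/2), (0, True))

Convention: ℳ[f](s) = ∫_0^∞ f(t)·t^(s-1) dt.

summing 2 kernel integrals split by 1/2 yields ℳ[f](s)
for t in [0, 1/2): the term is ∫ t·t^(s-1)
segment 1/2 to 3/2 holds (2 - t); add its integral

(3**s*s + 4*3**s - 2*s - 4)/(2*2**s*s*(s + 1))
  Re(s) > -1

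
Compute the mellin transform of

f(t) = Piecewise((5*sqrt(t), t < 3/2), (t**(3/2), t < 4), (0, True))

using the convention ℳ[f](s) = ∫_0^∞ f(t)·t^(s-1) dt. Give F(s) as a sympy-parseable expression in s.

(64*2**(3*s)*s + 32*2**(3*s) + 14*3**s*sqrt(6)*s + 27*3**s*sqrt(6))/(2*2**s*(4*s**2 + 8*s + 3))
  Re(s) > -1/2

treat the 2 regions marked off by 3/2 separately and sum
for t in [0, 3/2): the term is ∫ 5*sqrt(t)·t^(s-1)
for t in [3/2, 4): the term is ∫ t**(3/2)·t^(s-1)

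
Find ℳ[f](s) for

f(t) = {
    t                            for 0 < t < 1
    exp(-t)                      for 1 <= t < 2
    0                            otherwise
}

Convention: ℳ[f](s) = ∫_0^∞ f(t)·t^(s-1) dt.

((s + 1)*uppergamma(s, 1) - (s + 1)*uppergamma(s, 2) + 1)/(s + 1)
  Re(s) > -1

integrate the 2 segments split at 1, then add the results
segment 0 to 1 holds t; add its integral
segment [1, 2) carries exp(-t); integrate it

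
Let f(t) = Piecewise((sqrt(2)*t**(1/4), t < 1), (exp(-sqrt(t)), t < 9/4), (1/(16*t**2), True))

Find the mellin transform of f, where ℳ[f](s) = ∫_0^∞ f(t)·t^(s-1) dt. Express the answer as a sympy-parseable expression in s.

(162*2**(2*s)*(s - 2)*(4*s + 1)*uppergamma(2*s, 1) - 162*2**(2*s)*(s - 2)*(4*s + 1)*uppergamma(2*s, 3/2) + 324*2**(2*s + 1/2)*(s - 2) - 9**s*(4*s + 1))/(81*4**s*(s - 2)*(4*s + 1))
  -1/4 < Re(s) < 2

peel off the power substitution: sqrt(2)*sqrt(t) on [0, 1); exp(-t) on [1, 3/2); 1/(16*t**4) on [3/2, ∞)
the common scale on t comes off first: sqrt(t) on [0, 2); exp(-t/2) on [2, 3); t**(-4) on [3, ∞)
slice at 1, 9/4, transform all 3 pieces, and sum them
∫ sqrt(2)*t**(1/4)·t^(s-1) over [0, 1)
piece [1, 9/4): integrate exp(-sqrt(t)) against the kernel
between 9/4 and ∞ the integrand is 1/(16*t**2)·t^(s-1)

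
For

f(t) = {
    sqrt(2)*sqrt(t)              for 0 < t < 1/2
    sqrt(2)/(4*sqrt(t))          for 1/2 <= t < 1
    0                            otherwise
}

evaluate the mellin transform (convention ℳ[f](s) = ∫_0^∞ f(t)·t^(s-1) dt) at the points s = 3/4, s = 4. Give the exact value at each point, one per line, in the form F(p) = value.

reversing the common scale on t: sqrt(t) on [0, 1); 1/(2*sqrt(t)) on [1, 2)
back out the shared t-power: t**(3/2) on [0, 1); sqrt(t)/2 on [1, 2)
peel off the shared t-power: t on [0, 1); 1/2 on [1, 2)
the 2 pieces separated at 1/2 each add one integral
for t in [0, 1/2): the term is ∫ sqrt(2)*sqrt(t)·t^(s-1)
segment 1/2 to 1 holds sqrt(2)/(4*sqrt(t)); add its integral

F(3/4) = -3*2**(1/4)/5 + sqrt(2)
F(4) = 5/1008 + sqrt(2)/14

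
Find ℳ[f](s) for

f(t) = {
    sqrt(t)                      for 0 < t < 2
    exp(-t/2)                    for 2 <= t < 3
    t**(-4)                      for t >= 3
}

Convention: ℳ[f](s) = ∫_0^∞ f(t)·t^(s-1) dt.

(2**s*(s - 4)*(2*s + 1)*uppergamma(s, 1) - 2**s*(s - 4)*(2*s + 1)*uppergamma(s, 3/2) + 2*2**(s + 1/2)*(s - 4) - 3**s*(2*s + 1)/81)/((s - 4)*(2*s + 1))
  -1/2 < Re(s) < 4

breakpoints 2, 3: one integral from each of the 3 segments
segment [0, 2) carries sqrt(t); integrate it
between 2 and 3 the integrand is exp(-t/2)·t^(s-1)
on [3, ∞): add ∫ t**(-4)·t^(s-1) dt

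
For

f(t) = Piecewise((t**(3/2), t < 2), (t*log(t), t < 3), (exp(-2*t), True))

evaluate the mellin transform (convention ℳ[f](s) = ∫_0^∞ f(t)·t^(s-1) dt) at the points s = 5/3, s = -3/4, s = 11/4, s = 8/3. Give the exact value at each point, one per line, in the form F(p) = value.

F(5/3) = -81*3**(2/3)/64 - 3*2**(2/3)*log(2)/2 + 2**(1/3)*uppergamma(5/3, 6)/4 + 9*2**(2/3)/16 + 48*2**(1/6)/19 + 27*3**(2/3)*log(3)/8
F(-3/4) = -16*3**(1/4) + 2**(3/4)*uppergamma(-3/4, 6) + 4*2**(3/4)/3 + log(3**(4*3**(1/4))/2**(4*2**(1/4))) + 16*2**(1/4)
F(11/4) = -48*3**(3/4)/25 - 32*2**(3/4)*log(2)/15 + 2**(1/4)*uppergamma(11/4, 6)/8 + 128*2**(3/4)/225 + 64*2**(1/4)/17 + 36*3**(3/4)*log(3)/5
F(8/3) = -243*3**(2/3)/121 - 24*2**(2/3)*log(2)/11 + 2**(1/3)*uppergamma(8/3, 6)/8 + 72*2**(2/3)/121 + 96*2**(1/6)/25 + 81*3**(2/3)*log(3)/11

split f at 2, 3: ℳ[f](s) collects 3 kernel integrals
piece [0, 2): integrate t**(3/2) against the kernel
on [2, 3) integrate f = t*log(t) against the kernel
between 3 and ∞ the integrand is exp(-2*t)·t^(s-1)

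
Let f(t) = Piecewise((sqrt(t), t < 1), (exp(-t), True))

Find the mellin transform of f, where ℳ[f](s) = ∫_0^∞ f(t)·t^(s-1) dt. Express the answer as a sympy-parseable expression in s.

((2*s + 1)*uppergamma(s, 1) + 2)/(2*s + 1)
  Re(s) > -1/2

linearity at 1 turns ℳ[f](s) into 2 summed integrals
[0, 1) adds the kernel integral of sqrt(t)
on [1, ∞): add ∫ exp(-t)·t^(s-1) dt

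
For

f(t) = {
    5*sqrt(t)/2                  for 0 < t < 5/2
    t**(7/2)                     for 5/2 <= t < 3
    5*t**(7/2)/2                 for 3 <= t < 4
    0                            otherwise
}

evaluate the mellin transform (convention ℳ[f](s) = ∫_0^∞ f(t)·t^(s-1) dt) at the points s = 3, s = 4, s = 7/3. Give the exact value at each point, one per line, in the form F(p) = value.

split f at 5/2, 3: ℳ[f](s) collects 3 kernel integrals
on [0, 5/2) integrate f = 5*sqrt(t)/2 against the kernel
over [5/2, 3), the kernel integral of t**(7/2) enters the sum
the [3, 4) slice contributes ∫ 5*t**(7/2)/2·t^(s-1) dt

F(3) = -2187*sqrt(3)/13 - 76875*sqrt(10)/5824 + 40960/13
F(4) = -2187*sqrt(3)/5 - 34375*sqrt(10)/1152 + 32768/3
F(7/3) = -2187*3**(5/6)/35 - 21375*2**(1/6)*5**(5/6)/3808 + 6144*2**(2/3)/7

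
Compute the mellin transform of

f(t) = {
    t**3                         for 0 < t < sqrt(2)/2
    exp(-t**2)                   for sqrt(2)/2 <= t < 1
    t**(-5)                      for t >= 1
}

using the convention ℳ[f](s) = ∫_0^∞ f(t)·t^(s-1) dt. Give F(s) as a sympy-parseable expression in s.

back out the power substitution: t**(3/2) on [0, 1/2); exp(-t) on [1/2, 1); t**(-5/2) on [1, ∞)
cuts at sqrt(2)/2, 1: linearity sums the 3 kernel integrals
piece [0, sqrt(2)/2): integrate t**3 against the kernel
segment sqrt(2)/2 to 1 holds exp(-t**2); add its integral
segment 1 to ∞ holds t**(-5); add its integral

(2*2**(s/2)*(s - 5)*(s + 3)*uppergamma(s/2, 1/2) - 2*2**(s/2)*(s - 5)*(s + 3)*uppergamma(s/2, 1) - 4*2**(s/2)*(s + 3) + sqrt(2)*(s - 5))/(4*2**(s/2)*(s - 5)*(s + 3))
  -3 < Re(s) < 5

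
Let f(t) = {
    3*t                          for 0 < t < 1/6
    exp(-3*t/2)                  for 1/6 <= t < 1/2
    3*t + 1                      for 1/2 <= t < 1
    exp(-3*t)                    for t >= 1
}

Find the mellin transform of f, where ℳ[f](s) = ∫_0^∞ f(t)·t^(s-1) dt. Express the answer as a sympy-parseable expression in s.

the common scale on t comes off first: t on [0, 1/2); exp(-t/2) on [1/2, 3/2); t + 1 on [3/2, 3); …
along the cuts 1/6, 1/2, 1, ℳ[f](s) splits into 4 integrals
on [0, 1/6): add ∫ 3*t·t^(s-1) dt
the [1/6, 1/2) slice contributes ∫ exp(-3*t/2)·t^(s-1) dt
∫ over [1/2, 1) of (3*t + 1)·t^(s-1) joins the sum
piece [1, ∞): integrate exp(-3*t) against the kernel

(2*2**s*s*(s + 1)*uppergamma(s, 3) - 5*3**s*s - 2*3**s + 2*4**s*s*(s + 1)*uppergamma(s, 1/4) - 2*4**s*s*(s + 1)*uppergamma(s, 3/4) + 8*6**s*s + 2*6**s + s)/(2*6**s*s*(s + 1))
  Re(s) > -1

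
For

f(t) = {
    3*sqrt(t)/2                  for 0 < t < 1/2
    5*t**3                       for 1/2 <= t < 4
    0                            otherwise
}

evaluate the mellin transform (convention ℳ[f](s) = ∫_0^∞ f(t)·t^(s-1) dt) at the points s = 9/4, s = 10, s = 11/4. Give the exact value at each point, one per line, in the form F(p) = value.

integrate the 2 segments split at 1/2, then add the results
piece [0, 1/2): integrate 3*sqrt(t)/2 against the kernel
∫ 5*t**3·t^(s-1) over [1/2, 4)

F(9/4) = -5*2**(3/4)/336 + 3*2**(1/4)/44 + 20480*sqrt(2)/21
F(10) = sqrt(2)/14336 + 2748779069435/106496
F(11/4) = -5*2**(1/4)/368 + 3*2**(3/4)/104 + 40960*sqrt(2)/23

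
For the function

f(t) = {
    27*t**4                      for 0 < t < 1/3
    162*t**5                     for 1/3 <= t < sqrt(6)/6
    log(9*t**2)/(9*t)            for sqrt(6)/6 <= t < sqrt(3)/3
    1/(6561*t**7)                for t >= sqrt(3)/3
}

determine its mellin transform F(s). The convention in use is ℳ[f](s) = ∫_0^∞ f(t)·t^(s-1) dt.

back out the shared t-power: 27*t**3 on [0, 1/3); 162*t**4 on [1/3, sqrt(6)/6); log(9*t**2)/(9*t**2) on [sqrt(6)/6, sqrt(3)/3); …
peel off the common scale on t: t**3 on [0, 1); 2*t**4 on [1, sqrt(6)/2); log(t**2)/t**2 on [sqrt(6)/2, sqrt(3)); …
undo the power substitution: t**(3/2) on [0, 1); 2*t**2 on [1, 3/2); log(t)/t on [3/2, 3); …
slice at 1/3, sqrt(6)/6, sqrt(3)/3, transform all 4 pieces, and sum them
the [0, 1/3) slice contributes ∫ 27*t**4·t^(s-1) dt
∫ 162*t**5·t^(s-1) over [1/3, sqrt(6)/6)
∫ log(9*t**2)/(9*t)·t^(s-1) over [sqrt(6)/6, sqrt(3)/3)
for t in [sqrt(3)/3, ∞): the term is ∫ 1/(6561*t**7)·t^(s-1)

2**(-s/2 - 1/2)*3**(-s - 1)*(324*2**(s/2 + 1/2)*(-s + (s + 1)**2/4)*(s/2 - 7/2)*(s/2 + 5/2) - 324*2**(s/2 + 1/2)*(-s + (s + 1)**2/4)*(s/2 - 7/2)*(s + 4) + 729*3**(s/2 + 1/2)*(-s + (s + 1)**2/4)*(s/2 - 7/2)*(s + 4) - 54*3**(s/2 + 1/2)*(s/2 - 7/2)*(s/2 + 5/2)*(s + 1)*(s + 4)*log(3) + 54*3**(s/2 + 1/2)*(s/2 - 7/2)*(s/2 + 5/2)*(s + 1)*(s + 4)*log(2) - 108*3**(s/2 + 1/2)*(s/2 - 7/2)*(s/2 + 5/2)*(s + 4)*log(2) + 108*3**(s/2 + 1/2)*(s/2 - 7/2)*(s/2 + 5/2)*(s + 4) + 108*3**(s/2 + 1/2)*(s/2 - 7/2)*(s/2 + 5/2)*(s + 4)*log(3) - 2*6**(s/2 + 1/2)*(-s + (s + 1)**2/4)*(s/2 + 5/2)*(s + 4) + 27*6**(s/2 + 1/2)*(s/2 - 7/2)*(s/2 + 5/2)*(s + 1)*(s + 4)*log(3) - 54*6**(s/2 + 1/2)*(s/2 - 7/2)*(s/2 + 5/2)*(s + 4)*log(3) - 54*6**(s/2 + 1/2)*(s/2 - 7/2)*(s/2 + 5/2)*(s + 4))/(324*(-s + (s + 1)**2/4)*(s/2 - 7/2)*(s/2 + 5/2)*(s + 4))
  -4 < Re(s) < 7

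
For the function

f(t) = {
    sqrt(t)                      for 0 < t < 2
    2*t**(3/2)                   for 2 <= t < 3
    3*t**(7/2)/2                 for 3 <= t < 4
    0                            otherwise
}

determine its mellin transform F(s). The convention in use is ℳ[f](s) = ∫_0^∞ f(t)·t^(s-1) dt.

(2**(s + 3/2)*(2*s + 3)*(2*s + 7) - 2**(s + 7/2)*(2*s + 1)*(2*s + 7) + 3*2**(2*s + 7)*(2*s + 1)*(2*s + 3) + 4*3**(s + 3/2)*(2*s + 1)*(2*s + 7) - 3**(s + 9/2)*(2*s + 1)*(2*s + 3))/((2*s + 1)*(2*s + 3)*(2*s + 7))
  Re(s) > -1/2

decompose at 2, 3; ℳ[f](s) sums the 3 pieces' integrals
segment 0 to 2 holds sqrt(t); add its integral
piece [2, 3): integrate 2*t**(3/2) against the kernel
between 3 and 4 the integrand is 3*t**(7/2)/2·t^(s-1)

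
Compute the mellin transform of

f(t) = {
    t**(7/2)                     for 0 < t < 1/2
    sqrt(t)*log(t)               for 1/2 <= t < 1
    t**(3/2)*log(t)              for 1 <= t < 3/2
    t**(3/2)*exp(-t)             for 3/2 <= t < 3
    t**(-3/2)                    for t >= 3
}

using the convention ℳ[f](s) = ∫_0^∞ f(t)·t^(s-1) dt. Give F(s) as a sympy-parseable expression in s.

2**(-s - 3/2)*(108*2**(s + 3/2)*(s - 3/2)*(s + 3/2)**2*(s + 7/2)*(-2*s + (s + 3/2)**2 - 2)*uppergamma(s + 3/2, 3/2) - 108*2**(s + 3/2)*(s - 3/2)*(s + 3/2)**2*(s + 7/2)*(-2*s + (s + 3/2)**2 - 2)*uppergamma(s + 3/2, 3) - 108*2**(s + 3/2)*(s - 3/2)*(s + 3/2)**2*(s + 7/2) + 108*2**(s + 3/2)*(s - 3/2)*(s + 7/2)*(-2*s + (s + 3/2)**2 - 2) - 108*3**(s + 3/2)*(s - 3/2)*(s + 3/2)*(s + 7/2)*(-2*s + (s + 3/2)**2 - 2)*log(2) + 108*3**(s + 3/2)*(s - 3/2)*(s + 3/2)*(s + 7/2)*(-2*s + (s + 3/2)**2 - 2)*log(3) - 108*3**(s + 3/2)*(s - 3/2)*(s + 7/2)*(-2*s + (s + 3/2)**2 - 2) - 4*6**(s + 3/2)*(s + 3/2)**2*(s + 7/2)*(-2*s + (s + 3/2)**2 - 2) + 216*(s - 3/2)*(s + 3/2)**3*(s + 7/2)*log(2) - 216*(s - 3/2)*(s + 3/2)**2*(s + 7/2)*log(2) + 216*(s - 3/2)*(s + 3/2)**2*(s + 7/2) + 27*(s - 3/2)*(s + 3/2)**2*(-2*s + (s + 3/2)**2 - 2))/(108*(s - 3/2)*(s + 3/2)**2*(s + 7/2)*(-2*s + (s + 3/2)**2 - 2))
  -7/2 < Re(s) < 3/2

the shared t-power comes off first: t**3 on [0, 1/2); log(t) on [1/2, 1); t*log(t) on [1, 3/2); …
remove the shared t-power first: t**2 on [0, 1/2); log(t)/t on [1/2, 1); log(t) on [1, 3/2); …
integrate the 5 segments split at 1/2, 1, 3/2, 3, then add the results
for t in [0, 1/2): the term is ∫ t**(7/2)·t^(s-1)
for t in [1/2, 1): the term is ∫ sqrt(t)*log(t)·t^(s-1)
for t in [1, 3/2): the term is ∫ t**(3/2)*log(t)·t^(s-1)
segment 3/2 to 3 holds t**(3/2)*exp(-t); add its integral
on [3, ∞): add ∫ t**(-3/2)·t^(s-1) dt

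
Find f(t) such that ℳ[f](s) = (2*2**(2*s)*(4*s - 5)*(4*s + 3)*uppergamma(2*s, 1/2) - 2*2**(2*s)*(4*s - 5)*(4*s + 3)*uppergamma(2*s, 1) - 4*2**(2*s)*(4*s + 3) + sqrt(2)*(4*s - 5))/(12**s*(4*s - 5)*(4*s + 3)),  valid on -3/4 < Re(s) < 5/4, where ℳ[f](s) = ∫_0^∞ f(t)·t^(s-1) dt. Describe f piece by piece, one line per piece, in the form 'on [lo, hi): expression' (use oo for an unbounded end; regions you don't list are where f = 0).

peel off the common scale on t: t**(3/4) on [0, 1/4); exp(-sqrt(t)) on [1/4, 1); t**(-5/4) on [1, ∞)
reversing the power substitution: t**(3/2) on [0, 1/2); exp(-t) on [1/2, 1); t**(-5/2) on [1, ∞)
cuts at 1/12, 1/3: linearity sums the 3 kernel integrals
on [0, 1/12) integrate f = 3**(3/4)*t**(3/4) against the kernel
piece [1/12, 1/3): integrate exp(-sqrt(3)*sqrt(t)) against the kernel
∫ 3**(3/4)/(9*t**(5/4))·t^(s-1) over [1/3, ∞)

on [0, 1/12): 3**(3/4)*t**(3/4)
on [1/12, 1/3): exp(-sqrt(3)*sqrt(t))
on [1/3, oo): 3**(3/4)/(9*t**(5/4))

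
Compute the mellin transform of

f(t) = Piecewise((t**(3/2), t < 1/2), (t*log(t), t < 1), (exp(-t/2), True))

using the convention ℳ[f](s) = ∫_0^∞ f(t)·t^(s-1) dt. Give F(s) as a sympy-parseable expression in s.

(2*2**(2*s)*(2*s + 3)*(s**2 + 2*s + 1)*uppergamma(s, 1/2) - 2*2**s*(2*s + 3) + s*(2*s + 3)*log(2) + 2*s + (2*s + 3)*log(2) + sqrt(2)*(s**2 + 2*s + 1) + 3)/(2*2**s*(2*s + 3)*(s**2 + 2*s + 1))
  Re(s) > -3/2

linearity at 1/2, 1 turns ℳ[f](s) into 3 summed integrals
over [0, 1/2), the kernel integral of t**(3/2) enters the sum
piece [1/2, 1): integrate t*log(t) against the kernel
∫ over [1, ∞) of exp(-t/2)·t^(s-1) joins the sum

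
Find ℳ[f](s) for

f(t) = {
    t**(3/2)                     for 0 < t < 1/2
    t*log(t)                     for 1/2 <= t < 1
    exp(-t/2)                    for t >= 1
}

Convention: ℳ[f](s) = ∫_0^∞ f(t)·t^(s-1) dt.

summing 3 kernel integrals split by 1/2, 1 yields ℳ[f](s)
[0, 1/2) adds the kernel integral of t**(3/2)
segment [1/2, 1) carries t*log(t); integrate it
for t in [1, ∞): the term is ∫ exp(-t/2)·t^(s-1)

(2*2**(2*s)*(2*s + 3)*(s**2 + 2*s + 1)*uppergamma(s, 1/2) - 2*2**s*(2*s + 3) + s*(2*s + 3)*log(2) + 2*s + (2*s + 3)*log(2) + sqrt(2)*(s**2 + 2*s + 1) + 3)/(2*2**s*(2*s + 3)*(s**2 + 2*s + 1))
  Re(s) > -3/2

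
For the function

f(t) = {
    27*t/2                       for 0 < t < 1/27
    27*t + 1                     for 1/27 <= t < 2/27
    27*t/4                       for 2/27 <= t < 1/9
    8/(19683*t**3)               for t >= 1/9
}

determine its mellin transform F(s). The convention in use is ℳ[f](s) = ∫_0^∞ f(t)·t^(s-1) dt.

(270*2**s*s**2 - 702*2**s*s - 324*2**s + 49*3**s*s**2 - 275*3**s*s - 162*s**2 + 378*s + 324)/(108*3**(3*s)*s*(s**2 - 2*s - 3))
  -1 < Re(s) < 3

invert the common scale on t to get 9*t/2 on [0, 1/9); 9*t + 1 on [1/9, 2/9); 9*t/4 on [2/9, 1/3); …
undo the common scale on t: 3*t on [0, 1/6); 6*t + 1 on [1/6, 1/3); 3*t/2 on [1/3, 1/2); …
peel off the common scale on t: t on [0, 1/2); 2*t + 1 on [1/2, 1); t/2 on [1, 3/2); …
summing 4 kernel integrals split by 1/27, 2/27, 1/9 yields ℳ[f](s)
piece [0, 1/27): integrate 27*t/2 against the kernel
∫ over [1/27, 2/27) of (27*t + 1)·t^(s-1) joins the sum
segment [2/27, 1/9) carries 27*t/4; integrate it
between 1/9 and ∞ the integrand is 8/(19683*t**3)·t^(s-1)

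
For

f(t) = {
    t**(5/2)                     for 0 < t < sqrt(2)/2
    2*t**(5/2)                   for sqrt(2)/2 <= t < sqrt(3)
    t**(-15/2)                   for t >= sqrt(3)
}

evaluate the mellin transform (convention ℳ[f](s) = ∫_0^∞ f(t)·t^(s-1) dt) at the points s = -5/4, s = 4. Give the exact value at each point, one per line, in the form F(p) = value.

F(-5/4) = -2*2**(3/8)/5 + 13612*3**(5/8)/8505
F(4) = 2**(3/4)*(-63 + 27320*6**(1/4))/6552

peel off the shared t-power: t**2 on [0, sqrt(2)/2); 2*t**2 on [sqrt(2)/2, sqrt(3)); t**(-8) on [sqrt(3), ∞)
remove the power substitution first: t on [0, 1/2); 2*t on [1/2, 3); t**(-4) on [3, ∞)
split f at sqrt(2)/2, sqrt(3): ℳ[f](s) collects 3 kernel integrals
∫ t**(5/2)·t^(s-1) over [0, sqrt(2)/2)
the [sqrt(2)/2, sqrt(3)) slice contributes ∫ 2*t**(5/2)·t^(s-1) dt
on [sqrt(3), ∞): add ∫ t**(-15/2)·t^(s-1) dt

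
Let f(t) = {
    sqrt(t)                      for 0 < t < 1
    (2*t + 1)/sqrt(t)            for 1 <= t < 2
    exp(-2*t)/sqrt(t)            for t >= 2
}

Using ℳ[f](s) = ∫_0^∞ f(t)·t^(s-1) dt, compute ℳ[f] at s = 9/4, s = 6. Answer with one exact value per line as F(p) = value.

F(9/4) = -72/77 + 2**(1/4)*uppergamma(7/4, 4)/4 + 312*2**(3/4)/77
F(6) = (sqrt(2)*(135135*sqrt(pi)*exp(4)*erfc(2) + 9266972)/292864 + (-98304 + 7471104*sqrt(2))*exp(4)/292864)*exp(-4)

peel off the shared t-power: 1 on [0, 1); (2*t + 1)/t on [1, 2); exp(-2*t)/t on [2, ∞)
the shared t-power comes off first: t on [0, 1); 2*t + 1 on [1, 2); exp(-2*t) on [2, ∞)
along the cuts 1, 2, ℳ[f](s) splits into 3 integrals
over [0, 1), the kernel integral of sqrt(t) enters the sum
between 1 and 2 the integrand is (2*t + 1)/sqrt(t)·t^(s-1)
between 2 and ∞ the integrand is exp(-2*t)/sqrt(t)·t^(s-1)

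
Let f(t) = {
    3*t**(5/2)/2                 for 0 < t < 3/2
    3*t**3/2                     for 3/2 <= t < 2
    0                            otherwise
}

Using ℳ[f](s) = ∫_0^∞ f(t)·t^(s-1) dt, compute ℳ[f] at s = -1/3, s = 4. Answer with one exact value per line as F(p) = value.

F(-1/3) = -81*2**(1/3)*3**(2/3)/128 + 81*2**(5/6)*3**(1/6)/104 + 9*2**(2/3)/4
F(4) = 2187*sqrt(6)/1664 + 42591/1792

slice at 3/2, transform all 2 pieces, and sum them
∫ over [0, 3/2) of 3*t**(5/2)/2·t^(s-1) joins the sum
over [3/2, 2), the kernel integral of 3*t**3/2 enters the sum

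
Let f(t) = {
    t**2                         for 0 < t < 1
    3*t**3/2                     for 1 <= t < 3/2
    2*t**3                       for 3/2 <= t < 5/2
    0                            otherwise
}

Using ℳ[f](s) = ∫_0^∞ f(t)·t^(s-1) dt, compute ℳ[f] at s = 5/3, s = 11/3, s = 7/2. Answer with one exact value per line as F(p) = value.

F(5/3) = -243*2**(1/3)*3**(2/3)/896 - 15/308 + 1875*2**(1/3)*5**(2/3)/224
F(11/3) = -2187*2**(1/3)*3**(2/3)/5120 - 33/680 + 9375*2**(1/3)*5**(2/3)/256
F(7/2) = -729*sqrt(6)/1664 - 7/143 + 15625*sqrt(10)/416

integrate the 3 segments split at 1, 3/2, then add the results
on [0, 1): add ∫ t**2·t^(s-1) dt
for t in [1, 3/2): the term is ∫ 3*t**3/2·t^(s-1)
segment [3/2, 5/2) carries 2*t**3; integrate it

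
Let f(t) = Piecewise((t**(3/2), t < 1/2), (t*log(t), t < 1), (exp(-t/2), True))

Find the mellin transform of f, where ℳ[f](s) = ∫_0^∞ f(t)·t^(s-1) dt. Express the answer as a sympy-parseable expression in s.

(2*2**(2*s)*(2*s + 3)*(s**2 + 2*s + 1)*uppergamma(s, 1/2) - 2*2**s*(2*s + 3) + s*(2*s + 3)*log(2) + 2*s + (2*s + 3)*log(2) + sqrt(2)*(s**2 + 2*s + 1) + 3)/(2*2**s*(2*s + 3)*(s**2 + 2*s + 1))
  Re(s) > -3/2

summing 3 kernel integrals split by 1/2, 1 yields ℳ[f](s)
∫ t**(3/2)·t^(s-1) over [0, 1/2)
the [1/2, 1) slice contributes ∫ t*log(t)·t^(s-1) dt
for t in [1, ∞): the term is ∫ exp(-t/2)·t^(s-1)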